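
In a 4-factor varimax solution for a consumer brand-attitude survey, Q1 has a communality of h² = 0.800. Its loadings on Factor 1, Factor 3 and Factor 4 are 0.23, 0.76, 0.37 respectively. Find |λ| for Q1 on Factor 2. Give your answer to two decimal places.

0.18

Under orthogonal rotation h² = Σλ², so λ_Factor 2² = h² − (0.7674) = 0.800 − 0.7674 = 0.0326.
|λ| = √0.0326 = 0.1806.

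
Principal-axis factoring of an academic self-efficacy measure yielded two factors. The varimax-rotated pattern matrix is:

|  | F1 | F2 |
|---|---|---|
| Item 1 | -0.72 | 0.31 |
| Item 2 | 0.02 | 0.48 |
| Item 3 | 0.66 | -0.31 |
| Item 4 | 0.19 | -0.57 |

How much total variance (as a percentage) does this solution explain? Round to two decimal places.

43.45%

SS loadings by factor: 0.9905, 0.7475; total = 1.7380.
Total variance with 4 standardized items is 4, so the solution explains 1.7380/4 = 0.4345 = 43.45%.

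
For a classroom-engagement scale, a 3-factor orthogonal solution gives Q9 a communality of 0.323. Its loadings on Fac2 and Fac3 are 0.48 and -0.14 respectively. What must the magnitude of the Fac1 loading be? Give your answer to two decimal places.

0.27

Under orthogonal rotation h² = Σλ², so λ_Fac1² = h² − (0.2500) = 0.323 − 0.2500 = 0.0730.
|λ| = √0.0730 = 0.2702.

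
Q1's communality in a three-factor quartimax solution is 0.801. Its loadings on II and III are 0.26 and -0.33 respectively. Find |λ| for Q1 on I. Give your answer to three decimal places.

Under orthogonal rotation h² = Σλ², so λ_I² = h² − (0.1765) = 0.801 − 0.1765 = 0.6245.
|λ| = √0.6245 = 0.7903.

0.790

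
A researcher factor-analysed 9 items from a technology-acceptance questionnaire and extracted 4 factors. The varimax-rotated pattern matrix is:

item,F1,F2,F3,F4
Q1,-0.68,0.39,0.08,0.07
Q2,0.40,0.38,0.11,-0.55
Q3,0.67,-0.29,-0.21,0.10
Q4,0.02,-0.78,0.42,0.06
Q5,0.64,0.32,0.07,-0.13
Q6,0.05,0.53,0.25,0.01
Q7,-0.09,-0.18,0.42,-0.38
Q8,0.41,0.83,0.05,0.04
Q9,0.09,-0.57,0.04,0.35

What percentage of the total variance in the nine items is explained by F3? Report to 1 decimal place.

SS loadings for F3 = 0.08² + 0.11² + (-0.21)² + 0.42² + 0.07² + 0.25² + 0.42² + 0.05² + 0.04² = 0.4869
With 9 standardized items, total variance = 9. Proportion = 0.4869/9 = 0.0541 → 5.41%.

5.4%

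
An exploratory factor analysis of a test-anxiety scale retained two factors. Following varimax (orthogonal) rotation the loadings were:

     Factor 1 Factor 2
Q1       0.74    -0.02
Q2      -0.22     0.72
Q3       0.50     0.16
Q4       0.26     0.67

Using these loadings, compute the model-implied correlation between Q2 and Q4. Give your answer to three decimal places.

r̂ = Σ λ_i·λ_j across factors = (-0.22)(0.26) + (0.72)(0.67)
  = -0.0572 +0.4824 = 0.4252

0.425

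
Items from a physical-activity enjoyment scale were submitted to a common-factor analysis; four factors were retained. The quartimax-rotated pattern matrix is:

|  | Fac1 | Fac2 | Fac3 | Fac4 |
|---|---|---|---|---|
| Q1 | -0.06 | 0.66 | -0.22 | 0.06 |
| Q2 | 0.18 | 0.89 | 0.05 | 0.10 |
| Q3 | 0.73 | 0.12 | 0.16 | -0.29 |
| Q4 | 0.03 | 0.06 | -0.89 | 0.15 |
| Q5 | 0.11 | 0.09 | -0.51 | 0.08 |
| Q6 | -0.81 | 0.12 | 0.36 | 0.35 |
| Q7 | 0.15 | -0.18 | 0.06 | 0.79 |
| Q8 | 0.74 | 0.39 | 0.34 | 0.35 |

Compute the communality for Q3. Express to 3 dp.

0.657

h² = 0.73² + 0.12² + 0.16² + (-0.29)² = 0.5329 + 0.0144 + 0.0256 + 0.0841 = 0.6570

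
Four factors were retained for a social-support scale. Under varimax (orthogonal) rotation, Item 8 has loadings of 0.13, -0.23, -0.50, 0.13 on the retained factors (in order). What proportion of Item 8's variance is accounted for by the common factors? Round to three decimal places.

0.337

h² = 0.13² + (-0.23)² + (-0.50)² + 0.13² = 0.0169 + 0.0529 + 0.2500 + 0.0169 = 0.3367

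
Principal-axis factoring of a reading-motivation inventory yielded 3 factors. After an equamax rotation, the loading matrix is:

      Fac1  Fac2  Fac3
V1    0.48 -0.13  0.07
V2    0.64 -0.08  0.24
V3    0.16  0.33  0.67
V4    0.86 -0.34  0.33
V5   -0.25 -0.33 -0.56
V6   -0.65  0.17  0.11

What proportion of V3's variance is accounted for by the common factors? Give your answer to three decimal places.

0.583

h² = 0.16² + 0.33² + 0.67² = 0.0256 + 0.1089 + 0.4489 = 0.5834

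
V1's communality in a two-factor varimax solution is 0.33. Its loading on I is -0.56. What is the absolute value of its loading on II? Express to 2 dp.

0.13

Under orthogonal rotation h² = Σλ², so λ_II² = h² − (0.3136) = 0.33 − 0.3136 = 0.0164.
|λ| = √0.0164 = 0.1281.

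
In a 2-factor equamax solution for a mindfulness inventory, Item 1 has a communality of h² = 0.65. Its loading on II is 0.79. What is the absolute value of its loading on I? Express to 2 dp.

Under orthogonal rotation h² = Σλ², so λ_I² = h² − (0.6241) = 0.65 − 0.6241 = 0.0259.
|λ| = √0.0259 = 0.1609.

0.16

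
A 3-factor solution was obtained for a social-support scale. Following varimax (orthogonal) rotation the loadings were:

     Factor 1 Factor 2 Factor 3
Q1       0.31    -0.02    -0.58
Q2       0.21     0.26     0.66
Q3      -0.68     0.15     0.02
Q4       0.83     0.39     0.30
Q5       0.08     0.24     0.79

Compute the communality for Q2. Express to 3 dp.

h² = 0.21² + 0.26² + 0.66² = 0.0441 + 0.0676 + 0.4356 = 0.5473

0.547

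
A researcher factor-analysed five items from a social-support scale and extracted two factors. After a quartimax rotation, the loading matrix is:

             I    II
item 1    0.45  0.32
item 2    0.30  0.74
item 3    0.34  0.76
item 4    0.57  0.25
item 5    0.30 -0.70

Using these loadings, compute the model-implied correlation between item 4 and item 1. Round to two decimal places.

0.34

r̂ = Σ λ_i·λ_j across factors = (0.57)(0.45) + (0.25)(0.32)
  = +0.2565 +0.0800 = 0.3365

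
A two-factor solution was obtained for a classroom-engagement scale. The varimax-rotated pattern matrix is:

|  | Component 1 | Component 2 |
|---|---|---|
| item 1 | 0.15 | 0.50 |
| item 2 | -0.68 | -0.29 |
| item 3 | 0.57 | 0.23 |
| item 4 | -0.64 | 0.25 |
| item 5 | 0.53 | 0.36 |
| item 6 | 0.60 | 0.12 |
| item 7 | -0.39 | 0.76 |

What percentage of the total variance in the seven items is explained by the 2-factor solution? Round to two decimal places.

SS loadings by factor: 2.0124, 1.1711; total = 3.1835.
Total variance with 7 standardized items is 7, so the solution explains 3.1835/7 = 0.4548 = 45.48%.

45.48%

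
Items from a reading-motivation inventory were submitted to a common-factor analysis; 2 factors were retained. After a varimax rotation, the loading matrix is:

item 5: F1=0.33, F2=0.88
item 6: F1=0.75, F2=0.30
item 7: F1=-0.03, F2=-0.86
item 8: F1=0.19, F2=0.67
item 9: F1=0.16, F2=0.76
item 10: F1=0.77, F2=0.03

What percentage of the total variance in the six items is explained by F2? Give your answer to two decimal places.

SS loadings for F2 = 0.88² + 0.30² + (-0.86)² + 0.67² + 0.76² + 0.03² = 2.6314
With 6 standardized items, total variance = 6. Proportion = 2.6314/6 = 0.4386 → 43.86%.

43.86%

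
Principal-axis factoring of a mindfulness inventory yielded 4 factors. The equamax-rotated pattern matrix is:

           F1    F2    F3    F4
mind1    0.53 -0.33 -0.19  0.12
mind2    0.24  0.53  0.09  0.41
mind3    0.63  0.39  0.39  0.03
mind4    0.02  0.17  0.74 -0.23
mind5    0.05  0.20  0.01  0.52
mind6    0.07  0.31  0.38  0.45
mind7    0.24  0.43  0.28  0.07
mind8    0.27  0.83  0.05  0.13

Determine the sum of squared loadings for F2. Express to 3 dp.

SS loadings for F2 = (-0.33)² + 0.53² + 0.39² + 0.17² + 0.20² + 0.31² + 0.43² + 0.83² = 0.1089 + 0.2809 + 0.1521 + 0.0289 + 0.0400 + 0.0961 + 0.1849 + 0.6889 = 1.5807

1.581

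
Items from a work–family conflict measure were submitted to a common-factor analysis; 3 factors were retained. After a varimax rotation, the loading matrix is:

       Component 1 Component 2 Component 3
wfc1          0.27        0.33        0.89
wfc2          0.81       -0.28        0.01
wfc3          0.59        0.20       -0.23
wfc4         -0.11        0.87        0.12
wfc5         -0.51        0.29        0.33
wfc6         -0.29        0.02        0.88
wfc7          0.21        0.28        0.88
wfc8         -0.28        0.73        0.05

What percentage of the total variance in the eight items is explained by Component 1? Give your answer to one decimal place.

19.4%

SS loadings for Component 1 = 0.27² + 0.81² + 0.59² + (-0.11)² + (-0.51)² + (-0.29)² + 0.21² + (-0.28)² = 1.5559
With 8 standardized items, total variance = 8. Proportion = 1.5559/8 = 0.1945 → 19.45%.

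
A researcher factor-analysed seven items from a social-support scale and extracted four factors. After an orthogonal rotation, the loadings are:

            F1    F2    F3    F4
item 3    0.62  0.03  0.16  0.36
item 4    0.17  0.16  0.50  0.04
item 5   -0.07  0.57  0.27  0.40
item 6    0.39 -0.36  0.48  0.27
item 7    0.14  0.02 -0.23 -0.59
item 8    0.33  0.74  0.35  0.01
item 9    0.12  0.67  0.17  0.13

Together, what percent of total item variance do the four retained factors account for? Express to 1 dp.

52.9%

Communalities: 0.5405, 0.3061, 0.5627, 0.5850, 0.4210, 0.7791, 0.5091; Σh² = 3.7035.
Total variance with 7 standardized items is 7, so the solution explains 3.7035/7 = 0.5291 = 52.91%.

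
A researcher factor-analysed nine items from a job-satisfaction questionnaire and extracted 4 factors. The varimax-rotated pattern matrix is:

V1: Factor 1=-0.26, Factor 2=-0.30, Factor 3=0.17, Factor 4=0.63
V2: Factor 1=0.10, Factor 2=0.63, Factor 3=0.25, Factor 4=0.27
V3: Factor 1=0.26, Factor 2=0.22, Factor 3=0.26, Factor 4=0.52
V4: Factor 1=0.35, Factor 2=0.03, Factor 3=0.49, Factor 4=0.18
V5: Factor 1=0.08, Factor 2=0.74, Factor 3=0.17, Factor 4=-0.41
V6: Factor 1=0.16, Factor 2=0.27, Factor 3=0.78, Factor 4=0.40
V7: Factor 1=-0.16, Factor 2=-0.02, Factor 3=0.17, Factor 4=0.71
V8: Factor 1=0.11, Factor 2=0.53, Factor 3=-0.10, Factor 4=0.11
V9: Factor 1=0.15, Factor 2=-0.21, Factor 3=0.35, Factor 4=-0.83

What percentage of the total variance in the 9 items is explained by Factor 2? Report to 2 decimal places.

16.47%

SS loadings for Factor 2 = (-0.30)² + 0.63² + 0.22² + 0.03² + 0.74² + 0.27² + (-0.02)² + 0.53² + (-0.21)² = 1.4821
With 9 standardized items, total variance = 9. Proportion = 1.4821/9 = 0.1647 → 16.47%.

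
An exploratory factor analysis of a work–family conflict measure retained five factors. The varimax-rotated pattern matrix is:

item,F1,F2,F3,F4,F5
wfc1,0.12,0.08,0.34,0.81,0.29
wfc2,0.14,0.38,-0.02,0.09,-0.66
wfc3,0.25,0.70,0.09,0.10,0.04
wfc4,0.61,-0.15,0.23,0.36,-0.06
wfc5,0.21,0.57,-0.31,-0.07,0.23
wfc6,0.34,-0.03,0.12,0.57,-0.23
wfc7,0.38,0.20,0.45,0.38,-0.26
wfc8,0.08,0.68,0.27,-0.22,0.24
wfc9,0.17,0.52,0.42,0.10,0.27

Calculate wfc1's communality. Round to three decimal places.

h² = 0.12² + 0.08² + 0.34² + 0.81² + 0.29² = 0.0144 + 0.0064 + 0.1156 + 0.6561 + 0.0841 = 0.8766

0.877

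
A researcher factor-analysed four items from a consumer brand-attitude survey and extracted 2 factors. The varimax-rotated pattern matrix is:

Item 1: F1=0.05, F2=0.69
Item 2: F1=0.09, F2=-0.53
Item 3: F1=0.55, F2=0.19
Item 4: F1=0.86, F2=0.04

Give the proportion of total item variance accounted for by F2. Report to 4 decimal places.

0.1987

SS loadings for F2 = 0.69² + (-0.53)² + 0.19² + 0.04² = 0.7947
Proportion of variance = 0.7947 / 4 = 0.1987.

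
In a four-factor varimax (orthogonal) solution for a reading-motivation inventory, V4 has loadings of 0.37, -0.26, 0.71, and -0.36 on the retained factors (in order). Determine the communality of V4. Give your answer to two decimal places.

0.84

h² = 0.37² + (-0.26)² + 0.71² + (-0.36)² = 0.1369 + 0.0676 + 0.5041 + 0.1296 = 0.8382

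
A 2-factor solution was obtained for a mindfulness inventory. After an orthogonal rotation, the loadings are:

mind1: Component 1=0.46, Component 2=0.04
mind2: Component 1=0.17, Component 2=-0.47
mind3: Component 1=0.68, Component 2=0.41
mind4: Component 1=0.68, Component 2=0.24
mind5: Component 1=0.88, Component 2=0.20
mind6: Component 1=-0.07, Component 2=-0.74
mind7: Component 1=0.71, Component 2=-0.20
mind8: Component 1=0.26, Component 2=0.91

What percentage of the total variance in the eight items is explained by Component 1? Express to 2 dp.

SS loadings for Component 1 = 0.46² + 0.17² + 0.68² + 0.68² + 0.88² + (-0.07)² + 0.71² + 0.26² = 2.5163
With 8 standardized items, total variance = 8. Proportion = 2.5163/8 = 0.3145 → 31.45%.

31.45%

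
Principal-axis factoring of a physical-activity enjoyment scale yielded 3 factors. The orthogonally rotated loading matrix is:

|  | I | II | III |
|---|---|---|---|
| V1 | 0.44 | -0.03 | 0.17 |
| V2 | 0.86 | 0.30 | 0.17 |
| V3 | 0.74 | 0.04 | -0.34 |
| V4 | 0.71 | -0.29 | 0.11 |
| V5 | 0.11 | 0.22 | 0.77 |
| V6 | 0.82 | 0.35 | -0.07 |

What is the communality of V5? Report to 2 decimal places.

h² = 0.11² + 0.22² + 0.77² = 0.0121 + 0.0484 + 0.5929 = 0.6534

0.65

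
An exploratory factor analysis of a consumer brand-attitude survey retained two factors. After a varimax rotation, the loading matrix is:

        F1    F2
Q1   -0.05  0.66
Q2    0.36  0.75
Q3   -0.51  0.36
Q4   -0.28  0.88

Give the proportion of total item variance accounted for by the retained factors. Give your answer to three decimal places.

0.593

SS loadings by factor: 0.4706, 1.9021; total = 2.3727.
Total variance with 4 standardized items is 4, so the solution explains 2.3727/4 = 0.5932.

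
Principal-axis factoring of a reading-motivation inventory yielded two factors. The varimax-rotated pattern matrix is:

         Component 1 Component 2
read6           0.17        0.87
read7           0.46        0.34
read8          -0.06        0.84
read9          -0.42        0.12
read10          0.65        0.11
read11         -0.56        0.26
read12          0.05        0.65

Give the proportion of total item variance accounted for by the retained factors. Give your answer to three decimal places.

SS loadings by factor: 1.1591, 2.0947; total = 3.2538.
Total variance with 7 standardized items is 7, so the solution explains 3.2538/7 = 0.4648.

0.465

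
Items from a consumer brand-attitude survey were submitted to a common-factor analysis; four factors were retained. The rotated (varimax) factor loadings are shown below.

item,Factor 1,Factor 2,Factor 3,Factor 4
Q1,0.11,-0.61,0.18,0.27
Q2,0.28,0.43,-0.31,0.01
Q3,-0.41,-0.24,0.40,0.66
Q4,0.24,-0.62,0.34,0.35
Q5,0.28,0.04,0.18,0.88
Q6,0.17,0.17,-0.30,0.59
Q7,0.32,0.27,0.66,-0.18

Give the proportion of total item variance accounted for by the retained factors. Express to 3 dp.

SS loadings by factor: 0.5259, 1.1024, 0.9621, 1.7860; total = 4.3764.
Total variance with 7 standardized items is 7, so the solution explains 4.3764/7 = 0.6252.

0.625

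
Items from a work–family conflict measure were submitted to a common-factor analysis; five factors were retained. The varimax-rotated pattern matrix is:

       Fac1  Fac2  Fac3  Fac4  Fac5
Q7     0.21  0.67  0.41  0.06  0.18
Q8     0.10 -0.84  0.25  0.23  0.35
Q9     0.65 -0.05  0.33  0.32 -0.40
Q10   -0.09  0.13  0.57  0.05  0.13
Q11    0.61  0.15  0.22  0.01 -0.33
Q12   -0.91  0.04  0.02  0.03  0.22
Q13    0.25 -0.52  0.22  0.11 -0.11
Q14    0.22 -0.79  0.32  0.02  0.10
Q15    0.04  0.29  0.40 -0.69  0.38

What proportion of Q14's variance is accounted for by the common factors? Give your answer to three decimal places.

h² = 0.22² + (-0.79)² + 0.32² + 0.02² + 0.10² = 0.0484 + 0.6241 + 0.1024 + 0.0004 + 0.0100 = 0.7853

0.785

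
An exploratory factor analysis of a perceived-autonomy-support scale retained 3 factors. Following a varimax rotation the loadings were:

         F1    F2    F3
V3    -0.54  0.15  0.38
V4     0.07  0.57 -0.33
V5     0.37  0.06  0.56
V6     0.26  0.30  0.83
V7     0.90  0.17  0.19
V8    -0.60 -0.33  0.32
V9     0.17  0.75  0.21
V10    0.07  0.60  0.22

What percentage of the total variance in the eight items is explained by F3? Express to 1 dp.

SS loadings for F3 = 0.38² + (-0.33)² + 0.56² + 0.83² + 0.19² + 0.32² + 0.21² + 0.22² = 1.4868
With 8 standardized items, total variance = 8. Proportion = 1.4868/8 = 0.1859 → 18.59%.

18.6%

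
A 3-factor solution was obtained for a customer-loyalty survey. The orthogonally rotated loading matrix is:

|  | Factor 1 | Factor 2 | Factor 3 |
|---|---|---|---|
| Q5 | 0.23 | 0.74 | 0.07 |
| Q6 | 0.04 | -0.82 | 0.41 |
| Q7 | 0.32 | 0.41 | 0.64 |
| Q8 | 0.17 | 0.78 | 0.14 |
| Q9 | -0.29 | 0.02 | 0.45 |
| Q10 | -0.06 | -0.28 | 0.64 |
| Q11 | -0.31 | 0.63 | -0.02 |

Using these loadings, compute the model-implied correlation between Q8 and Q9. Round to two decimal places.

0.03

r̂ = Σ λ_i·λ_j across factors = (0.17)(-0.29) + (0.78)(0.02) + (0.14)(0.45)
  = -0.0493 +0.0156 +0.0630 = 0.0293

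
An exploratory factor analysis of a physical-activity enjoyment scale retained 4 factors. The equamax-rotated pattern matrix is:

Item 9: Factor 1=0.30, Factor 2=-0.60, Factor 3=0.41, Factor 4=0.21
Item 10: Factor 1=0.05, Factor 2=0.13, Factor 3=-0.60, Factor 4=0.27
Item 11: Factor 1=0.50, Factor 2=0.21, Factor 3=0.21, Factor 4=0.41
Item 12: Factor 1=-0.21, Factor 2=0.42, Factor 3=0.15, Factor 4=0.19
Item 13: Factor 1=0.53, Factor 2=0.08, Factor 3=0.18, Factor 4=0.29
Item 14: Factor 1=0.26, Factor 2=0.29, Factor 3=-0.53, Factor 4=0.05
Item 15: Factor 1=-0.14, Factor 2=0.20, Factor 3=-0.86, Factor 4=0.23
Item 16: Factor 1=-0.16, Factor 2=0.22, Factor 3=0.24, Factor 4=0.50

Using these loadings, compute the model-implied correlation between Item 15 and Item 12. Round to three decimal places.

0.028

r̂ = Σ λ_i·λ_j across factors = (-0.14)(-0.21) + (0.20)(0.42) + (-0.86)(0.15) + (0.23)(0.19)
  = +0.0294 +0.0840 -0.1290 +0.0437 = 0.0281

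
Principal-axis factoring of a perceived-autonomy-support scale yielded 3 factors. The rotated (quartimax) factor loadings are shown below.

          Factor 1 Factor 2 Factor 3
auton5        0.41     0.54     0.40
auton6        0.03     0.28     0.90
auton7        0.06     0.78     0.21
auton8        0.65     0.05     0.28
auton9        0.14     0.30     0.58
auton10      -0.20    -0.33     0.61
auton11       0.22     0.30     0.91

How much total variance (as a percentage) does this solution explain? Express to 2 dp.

65.74%

SS loadings by factor: 0.7031, 1.2698, 2.6291; total = 4.6020.
Total variance with 7 standardized items is 7, so the solution explains 4.6020/7 = 0.6574 = 65.74%.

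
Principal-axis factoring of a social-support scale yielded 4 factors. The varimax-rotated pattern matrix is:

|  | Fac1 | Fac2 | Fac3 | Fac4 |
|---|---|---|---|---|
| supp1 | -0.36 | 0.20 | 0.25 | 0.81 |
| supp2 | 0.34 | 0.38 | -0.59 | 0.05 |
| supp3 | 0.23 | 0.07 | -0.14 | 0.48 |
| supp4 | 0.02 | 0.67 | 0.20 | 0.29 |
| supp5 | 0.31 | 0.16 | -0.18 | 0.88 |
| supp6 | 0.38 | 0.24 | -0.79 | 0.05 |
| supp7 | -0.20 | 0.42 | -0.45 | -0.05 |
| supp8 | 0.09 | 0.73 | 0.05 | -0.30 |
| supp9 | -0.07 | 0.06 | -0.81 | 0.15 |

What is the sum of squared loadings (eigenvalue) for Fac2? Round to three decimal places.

SS loadings for Fac2 = 0.20² + 0.38² + 0.07² + 0.67² + 0.16² + 0.24² + 0.42² + 0.73² + 0.06² = 0.0400 + 0.1444 + 0.0049 + 0.4489 + 0.0256 + 0.0576 + 0.1764 + 0.5329 + 0.0036 = 1.4343

1.434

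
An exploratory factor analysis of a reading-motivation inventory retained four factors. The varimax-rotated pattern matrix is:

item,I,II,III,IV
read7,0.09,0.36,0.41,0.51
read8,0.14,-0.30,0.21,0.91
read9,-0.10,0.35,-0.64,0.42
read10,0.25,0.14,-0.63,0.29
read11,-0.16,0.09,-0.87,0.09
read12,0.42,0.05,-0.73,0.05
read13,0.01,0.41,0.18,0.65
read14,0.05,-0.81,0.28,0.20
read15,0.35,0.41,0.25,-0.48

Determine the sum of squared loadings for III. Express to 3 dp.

SS loadings for III = 0.41² + 0.21² + (-0.64)² + (-0.63)² + (-0.87)² + (-0.73)² + 0.18² + 0.28² + 0.25² = 0.1681 + 0.0441 + 0.4096 + 0.3969 + 0.7569 + 0.5329 + 0.0324 + 0.0784 + 0.0625 = 2.4818

2.482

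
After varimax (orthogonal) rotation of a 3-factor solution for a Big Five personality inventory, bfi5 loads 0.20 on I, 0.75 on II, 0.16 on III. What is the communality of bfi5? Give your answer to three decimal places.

0.628

h² = 0.20² + 0.75² + 0.16² = 0.0400 + 0.5625 + 0.0256 = 0.6281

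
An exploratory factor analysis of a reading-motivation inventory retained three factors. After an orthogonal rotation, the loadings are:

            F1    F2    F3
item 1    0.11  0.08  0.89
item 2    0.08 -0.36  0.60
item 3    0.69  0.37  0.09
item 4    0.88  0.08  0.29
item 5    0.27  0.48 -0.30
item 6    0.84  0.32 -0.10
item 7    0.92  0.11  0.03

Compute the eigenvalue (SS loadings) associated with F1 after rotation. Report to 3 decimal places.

2.894

SS loadings for F1 = 0.11² + 0.08² + 0.69² + 0.88² + 0.27² + 0.84² + 0.92² = 0.0121 + 0.0064 + 0.4761 + 0.7744 + 0.0729 + 0.7056 + 0.8464 = 2.8939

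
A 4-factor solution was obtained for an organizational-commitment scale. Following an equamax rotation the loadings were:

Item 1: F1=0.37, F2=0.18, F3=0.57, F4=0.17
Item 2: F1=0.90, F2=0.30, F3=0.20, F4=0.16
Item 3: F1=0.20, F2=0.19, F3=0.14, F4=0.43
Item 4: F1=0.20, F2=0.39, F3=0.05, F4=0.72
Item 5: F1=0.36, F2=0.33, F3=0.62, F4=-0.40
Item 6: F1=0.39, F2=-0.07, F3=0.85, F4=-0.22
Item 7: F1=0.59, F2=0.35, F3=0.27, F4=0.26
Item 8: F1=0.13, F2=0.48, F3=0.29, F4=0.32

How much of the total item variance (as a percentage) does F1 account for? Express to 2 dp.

20.92%

SS loadings for F1 = 0.37² + 0.90² + 0.20² + 0.20² + 0.36² + 0.39² + 0.59² + 0.13² = 1.6736
With 8 standardized items, total variance = 8. Proportion = 1.6736/8 = 0.2092 → 20.92%.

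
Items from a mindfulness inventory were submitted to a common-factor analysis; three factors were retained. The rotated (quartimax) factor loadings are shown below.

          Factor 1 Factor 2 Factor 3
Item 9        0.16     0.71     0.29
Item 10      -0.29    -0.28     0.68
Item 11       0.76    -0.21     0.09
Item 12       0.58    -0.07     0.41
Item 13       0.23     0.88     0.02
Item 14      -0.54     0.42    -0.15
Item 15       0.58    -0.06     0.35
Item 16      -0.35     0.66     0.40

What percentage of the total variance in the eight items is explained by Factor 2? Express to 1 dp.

SS loadings for Factor 2 = 0.71² + (-0.28)² + (-0.21)² + (-0.07)² + 0.88² + 0.42² + (-0.06)² + 0.66² = 2.0215
With 8 standardized items, total variance = 8. Proportion = 2.0215/8 = 0.2527 → 25.27%.

25.3%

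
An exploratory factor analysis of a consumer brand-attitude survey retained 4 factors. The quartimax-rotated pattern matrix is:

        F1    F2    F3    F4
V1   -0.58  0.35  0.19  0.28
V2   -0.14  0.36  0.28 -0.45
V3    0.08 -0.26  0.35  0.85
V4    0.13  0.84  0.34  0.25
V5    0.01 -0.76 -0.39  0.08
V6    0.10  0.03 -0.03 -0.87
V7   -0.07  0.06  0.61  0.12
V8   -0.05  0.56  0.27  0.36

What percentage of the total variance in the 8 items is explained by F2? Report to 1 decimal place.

SS loadings for F2 = 0.35² + 0.36² + (-0.26)² + 0.84² + (-0.76)² + 0.03² + 0.06² + 0.56² = 1.9210
With 8 standardized items, total variance = 8. Proportion = 1.9210/8 = 0.2401 → 24.01%.

24.0%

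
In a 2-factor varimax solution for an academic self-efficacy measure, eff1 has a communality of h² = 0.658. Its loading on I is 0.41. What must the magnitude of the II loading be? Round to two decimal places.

Under orthogonal rotation h² = Σλ², so λ_II² = h² − (0.1681) = 0.658 − 0.1681 = 0.4899.
|λ| = √0.4899 = 0.6999.

0.70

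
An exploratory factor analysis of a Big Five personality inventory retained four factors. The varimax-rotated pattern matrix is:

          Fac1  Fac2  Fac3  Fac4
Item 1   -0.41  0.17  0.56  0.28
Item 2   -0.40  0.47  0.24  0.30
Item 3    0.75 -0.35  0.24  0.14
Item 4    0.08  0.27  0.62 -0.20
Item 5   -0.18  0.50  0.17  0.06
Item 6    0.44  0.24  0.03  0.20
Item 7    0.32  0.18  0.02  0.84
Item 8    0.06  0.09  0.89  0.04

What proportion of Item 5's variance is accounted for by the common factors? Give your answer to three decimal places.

0.315

h² = (-0.18)² + 0.50² + 0.17² + 0.06² = 0.0324 + 0.2500 + 0.0289 + 0.0036 = 0.3149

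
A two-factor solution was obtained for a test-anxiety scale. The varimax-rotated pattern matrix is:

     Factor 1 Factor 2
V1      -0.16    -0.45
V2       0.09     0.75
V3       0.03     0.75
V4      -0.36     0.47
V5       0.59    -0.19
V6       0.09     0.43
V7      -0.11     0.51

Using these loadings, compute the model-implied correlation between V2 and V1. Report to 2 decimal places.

r̂ = Σ λ_i·λ_j across factors = (0.09)(-0.16) + (0.75)(-0.45)
  = -0.0144 -0.3375 = -0.3519

-0.35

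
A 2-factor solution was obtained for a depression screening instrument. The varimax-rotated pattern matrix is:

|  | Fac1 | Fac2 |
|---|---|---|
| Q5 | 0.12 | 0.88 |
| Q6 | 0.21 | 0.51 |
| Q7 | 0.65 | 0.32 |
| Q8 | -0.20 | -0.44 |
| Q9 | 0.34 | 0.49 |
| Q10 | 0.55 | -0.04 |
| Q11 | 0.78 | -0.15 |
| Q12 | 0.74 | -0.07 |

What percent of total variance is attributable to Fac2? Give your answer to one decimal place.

20.0%

SS loadings for Fac2 = 0.88² + 0.51² + 0.32² + (-0.44)² + 0.49² + (-0.04)² + (-0.15)² + (-0.07)² = 1.5996
With 8 standardized items, total variance = 8. Proportion = 1.5996/8 = 0.1999 → 19.99%.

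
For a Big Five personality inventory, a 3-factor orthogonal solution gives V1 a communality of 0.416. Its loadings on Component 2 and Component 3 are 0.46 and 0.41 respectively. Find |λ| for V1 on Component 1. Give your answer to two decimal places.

0.19

Under orthogonal rotation h² = Σλ², so λ_Component 1² = h² − (0.3797) = 0.416 − 0.3797 = 0.0363.
|λ| = √0.0363 = 0.1905.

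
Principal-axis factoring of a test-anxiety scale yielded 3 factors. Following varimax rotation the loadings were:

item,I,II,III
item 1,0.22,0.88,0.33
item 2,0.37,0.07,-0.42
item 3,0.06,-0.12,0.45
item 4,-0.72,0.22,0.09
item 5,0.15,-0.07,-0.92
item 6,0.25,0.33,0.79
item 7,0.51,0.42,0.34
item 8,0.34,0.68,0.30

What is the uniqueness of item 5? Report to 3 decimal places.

h² = 0.15² + (-0.07)² + (-0.92)² = 0.0225 + 0.0049 + 0.8464 = 0.8738
Uniqueness u² = 1 − h² = 1 − 0.8738 = 0.1262

0.126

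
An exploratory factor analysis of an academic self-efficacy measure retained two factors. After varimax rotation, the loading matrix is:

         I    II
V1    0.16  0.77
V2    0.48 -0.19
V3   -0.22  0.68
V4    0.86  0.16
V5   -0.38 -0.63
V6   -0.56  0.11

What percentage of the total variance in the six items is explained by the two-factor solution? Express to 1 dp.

50.5%

Communalities: 0.6185, 0.2665, 0.5108, 0.7652, 0.5413, 0.3257; Σh² = 3.0280.
Total variance with 6 standardized items is 6, so the solution explains 3.0280/6 = 0.5047 = 50.47%.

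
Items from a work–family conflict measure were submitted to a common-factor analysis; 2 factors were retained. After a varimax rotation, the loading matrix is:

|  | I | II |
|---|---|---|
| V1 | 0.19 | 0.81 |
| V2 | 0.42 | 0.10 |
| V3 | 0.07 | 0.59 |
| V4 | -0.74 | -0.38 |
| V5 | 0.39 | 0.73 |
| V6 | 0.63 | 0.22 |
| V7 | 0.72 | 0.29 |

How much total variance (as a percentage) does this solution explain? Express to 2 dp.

52.23%

Communalities: 0.6922, 0.1864, 0.3530, 0.6920, 0.6850, 0.4453, 0.6025; Σh² = 3.6564.
Total variance with 7 standardized items is 7, so the solution explains 3.6564/7 = 0.5223 = 52.23%.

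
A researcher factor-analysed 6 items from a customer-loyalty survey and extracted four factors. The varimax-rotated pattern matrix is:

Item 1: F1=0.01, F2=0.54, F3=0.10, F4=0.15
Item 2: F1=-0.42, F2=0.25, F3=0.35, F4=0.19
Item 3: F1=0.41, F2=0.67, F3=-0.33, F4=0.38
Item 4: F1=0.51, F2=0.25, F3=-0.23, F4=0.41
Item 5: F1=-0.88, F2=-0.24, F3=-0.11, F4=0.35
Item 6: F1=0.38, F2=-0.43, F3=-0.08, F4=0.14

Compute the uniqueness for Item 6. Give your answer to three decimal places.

0.645

h² = 0.38² + (-0.43)² + (-0.08)² + 0.14² = 0.1444 + 0.1849 + 0.0064 + 0.0196 = 0.3553
Uniqueness u² = 1 − h² = 1 − 0.3553 = 0.6447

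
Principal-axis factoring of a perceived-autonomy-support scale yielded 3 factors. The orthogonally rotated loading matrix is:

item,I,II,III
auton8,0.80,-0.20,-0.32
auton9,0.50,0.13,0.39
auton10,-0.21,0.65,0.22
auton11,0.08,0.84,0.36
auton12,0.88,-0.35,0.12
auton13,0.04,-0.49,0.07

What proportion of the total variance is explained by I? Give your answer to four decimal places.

0.2861

SS loadings for I = 0.80² + 0.50² + (-0.21)² + 0.08² + 0.88² + 0.04² = 1.7165
Proportion of variance = 1.7165 / 6 = 0.2861.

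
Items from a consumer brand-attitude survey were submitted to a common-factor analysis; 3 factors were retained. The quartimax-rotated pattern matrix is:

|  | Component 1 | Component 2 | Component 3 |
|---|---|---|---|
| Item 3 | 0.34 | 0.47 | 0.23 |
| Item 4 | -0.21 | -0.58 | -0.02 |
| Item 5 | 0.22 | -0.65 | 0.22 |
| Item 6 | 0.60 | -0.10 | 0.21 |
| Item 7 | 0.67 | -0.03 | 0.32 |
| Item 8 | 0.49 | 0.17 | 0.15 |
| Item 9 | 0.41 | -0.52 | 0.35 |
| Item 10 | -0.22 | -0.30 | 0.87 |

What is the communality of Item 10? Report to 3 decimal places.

h² = (-0.22)² + (-0.30)² + 0.87² = 0.0484 + 0.0900 + 0.7569 = 0.8953

0.895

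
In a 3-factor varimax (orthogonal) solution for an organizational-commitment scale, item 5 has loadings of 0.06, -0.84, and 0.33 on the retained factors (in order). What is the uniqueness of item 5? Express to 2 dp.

0.18

h² = 0.06² + (-0.84)² + 0.33² = 0.0036 + 0.7056 + 0.1089 = 0.8181
Uniqueness u² = 1 − h² = 1 − 0.8181 = 0.1819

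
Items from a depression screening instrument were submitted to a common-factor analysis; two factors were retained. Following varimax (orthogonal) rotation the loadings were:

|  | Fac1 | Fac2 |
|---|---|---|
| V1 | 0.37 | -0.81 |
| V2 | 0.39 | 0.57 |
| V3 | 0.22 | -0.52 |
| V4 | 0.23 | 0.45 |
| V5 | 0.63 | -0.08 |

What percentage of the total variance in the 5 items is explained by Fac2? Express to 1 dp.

SS loadings for Fac2 = (-0.81)² + 0.57² + (-0.52)² + 0.45² + (-0.08)² = 1.4603
With 5 standardized items, total variance = 5. Proportion = 1.4603/5 = 0.2921 → 29.21%.

29.2%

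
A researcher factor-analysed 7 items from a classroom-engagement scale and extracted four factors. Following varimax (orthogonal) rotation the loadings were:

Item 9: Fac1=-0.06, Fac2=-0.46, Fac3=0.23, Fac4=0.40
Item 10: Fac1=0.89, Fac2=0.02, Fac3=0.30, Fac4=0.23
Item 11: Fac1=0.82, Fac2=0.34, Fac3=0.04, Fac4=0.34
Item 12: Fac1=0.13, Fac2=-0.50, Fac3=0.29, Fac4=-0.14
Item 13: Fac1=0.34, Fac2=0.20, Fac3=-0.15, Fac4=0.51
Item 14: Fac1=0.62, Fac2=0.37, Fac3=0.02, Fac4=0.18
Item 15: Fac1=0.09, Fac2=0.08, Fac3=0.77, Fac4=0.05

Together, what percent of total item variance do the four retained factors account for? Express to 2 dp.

Communalities: 0.4281, 0.9354, 0.9052, 0.3706, 0.4382, 0.5541, 0.6099; Σh² = 4.2415.
Total variance with 7 standardized items is 7, so the solution explains 4.2415/7 = 0.6059 = 60.59%.

60.59%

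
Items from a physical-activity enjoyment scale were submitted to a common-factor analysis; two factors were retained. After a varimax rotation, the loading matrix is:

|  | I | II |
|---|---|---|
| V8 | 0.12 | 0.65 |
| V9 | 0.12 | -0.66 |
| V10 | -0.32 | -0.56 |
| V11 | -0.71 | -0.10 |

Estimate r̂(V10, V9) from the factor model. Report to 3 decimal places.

r̂ = Σ λ_i·λ_j across factors = (-0.32)(0.12) + (-0.56)(-0.66)
  = -0.0384 +0.3696 = 0.3312

0.331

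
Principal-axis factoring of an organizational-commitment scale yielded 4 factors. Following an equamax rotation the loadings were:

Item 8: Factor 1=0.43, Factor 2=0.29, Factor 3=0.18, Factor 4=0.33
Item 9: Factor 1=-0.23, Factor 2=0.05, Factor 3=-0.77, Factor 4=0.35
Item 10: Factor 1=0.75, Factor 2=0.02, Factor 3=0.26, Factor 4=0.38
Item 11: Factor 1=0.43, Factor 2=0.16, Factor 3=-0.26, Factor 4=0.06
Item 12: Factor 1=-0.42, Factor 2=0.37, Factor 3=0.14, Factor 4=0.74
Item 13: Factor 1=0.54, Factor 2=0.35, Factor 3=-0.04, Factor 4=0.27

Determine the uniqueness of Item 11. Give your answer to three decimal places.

h² = 0.43² + 0.16² + (-0.26)² + 0.06² = 0.1849 + 0.0256 + 0.0676 + 0.0036 = 0.2817
Uniqueness u² = 1 − h² = 1 − 0.2817 = 0.7183

0.718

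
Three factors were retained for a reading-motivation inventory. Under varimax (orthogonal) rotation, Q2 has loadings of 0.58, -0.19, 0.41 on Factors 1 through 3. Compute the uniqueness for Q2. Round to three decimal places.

h² = 0.58² + (-0.19)² + 0.41² = 0.3364 + 0.0361 + 0.1681 = 0.5406
Uniqueness u² = 1 − h² = 1 − 0.5406 = 0.4594

0.459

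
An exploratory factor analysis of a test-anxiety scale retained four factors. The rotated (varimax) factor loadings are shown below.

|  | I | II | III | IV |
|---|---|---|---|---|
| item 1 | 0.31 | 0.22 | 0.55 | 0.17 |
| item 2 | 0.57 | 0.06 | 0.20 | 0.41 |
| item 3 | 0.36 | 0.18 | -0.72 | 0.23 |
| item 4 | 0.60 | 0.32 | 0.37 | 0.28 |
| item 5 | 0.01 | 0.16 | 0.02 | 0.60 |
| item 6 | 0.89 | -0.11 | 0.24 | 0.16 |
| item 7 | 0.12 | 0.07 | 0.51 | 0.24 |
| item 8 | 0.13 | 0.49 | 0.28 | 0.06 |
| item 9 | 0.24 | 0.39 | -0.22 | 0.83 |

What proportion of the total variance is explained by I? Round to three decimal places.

SS loadings for I = 0.31² + 0.57² + 0.36² + 0.60² + 0.01² + 0.89² + 0.12² + 0.13² + 0.24² = 1.7917
Proportion of variance = 1.7917 / 9 = 0.1991.

0.199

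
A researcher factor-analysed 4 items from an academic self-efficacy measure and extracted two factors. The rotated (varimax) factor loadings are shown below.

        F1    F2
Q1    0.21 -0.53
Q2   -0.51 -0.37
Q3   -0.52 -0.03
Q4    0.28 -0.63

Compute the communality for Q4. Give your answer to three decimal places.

0.475

h² = 0.28² + (-0.63)² = 0.0784 + 0.3969 = 0.4753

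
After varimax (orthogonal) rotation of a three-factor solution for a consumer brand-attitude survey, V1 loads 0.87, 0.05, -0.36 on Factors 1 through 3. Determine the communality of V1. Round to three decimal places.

0.889

h² = 0.87² + 0.05² + (-0.36)² = 0.7569 + 0.0025 + 0.1296 = 0.8890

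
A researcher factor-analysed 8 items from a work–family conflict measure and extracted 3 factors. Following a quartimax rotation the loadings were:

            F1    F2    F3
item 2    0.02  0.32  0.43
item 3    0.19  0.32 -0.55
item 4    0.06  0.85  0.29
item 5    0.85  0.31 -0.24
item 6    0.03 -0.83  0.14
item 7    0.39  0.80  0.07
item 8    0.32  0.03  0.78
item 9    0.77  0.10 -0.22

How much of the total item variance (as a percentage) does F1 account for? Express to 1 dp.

20.1%

SS loadings for F1 = 0.02² + 0.19² + 0.06² + 0.85² + 0.03² + 0.39² + 0.32² + 0.77² = 1.6109
With 8 standardized items, total variance = 8. Proportion = 1.6109/8 = 0.2014 → 20.14%.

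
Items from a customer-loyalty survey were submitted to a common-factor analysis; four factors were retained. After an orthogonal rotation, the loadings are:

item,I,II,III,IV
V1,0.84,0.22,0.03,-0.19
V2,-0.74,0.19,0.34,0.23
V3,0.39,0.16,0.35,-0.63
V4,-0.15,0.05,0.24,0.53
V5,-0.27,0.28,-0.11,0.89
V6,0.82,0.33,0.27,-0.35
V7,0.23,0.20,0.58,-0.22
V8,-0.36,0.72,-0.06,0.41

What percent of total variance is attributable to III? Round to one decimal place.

9.0%

SS loadings for III = 0.03² + 0.34² + 0.35² + 0.24² + (-0.11)² + 0.27² + 0.58² + (-0.06)² = 0.7216
With 8 standardized items, total variance = 8. Proportion = 0.7216/8 = 0.0902 → 9.02%.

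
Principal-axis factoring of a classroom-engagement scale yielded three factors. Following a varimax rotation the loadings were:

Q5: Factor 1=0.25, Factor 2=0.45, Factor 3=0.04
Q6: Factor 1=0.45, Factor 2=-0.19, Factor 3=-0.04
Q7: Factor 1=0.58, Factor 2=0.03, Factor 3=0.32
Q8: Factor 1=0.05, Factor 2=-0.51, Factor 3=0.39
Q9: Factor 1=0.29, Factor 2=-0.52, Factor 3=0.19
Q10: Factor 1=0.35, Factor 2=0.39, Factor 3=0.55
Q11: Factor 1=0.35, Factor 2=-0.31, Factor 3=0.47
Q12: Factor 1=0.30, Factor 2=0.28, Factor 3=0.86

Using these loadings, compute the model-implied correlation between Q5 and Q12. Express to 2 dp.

0.24

r̂ = Σ λ_i·λ_j across factors = (0.25)(0.30) + (0.45)(0.28) + (0.04)(0.86)
  = +0.0750 +0.1260 +0.0344 = 0.2354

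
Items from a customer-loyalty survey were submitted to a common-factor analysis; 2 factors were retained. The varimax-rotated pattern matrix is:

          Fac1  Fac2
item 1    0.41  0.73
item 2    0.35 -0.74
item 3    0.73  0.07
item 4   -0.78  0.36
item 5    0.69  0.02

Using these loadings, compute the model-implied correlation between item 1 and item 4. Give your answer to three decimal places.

r̂ = Σ λ_i·λ_j across factors = (0.41)(-0.78) + (0.73)(0.36)
  = -0.3198 +0.2628 = -0.0570

-0.057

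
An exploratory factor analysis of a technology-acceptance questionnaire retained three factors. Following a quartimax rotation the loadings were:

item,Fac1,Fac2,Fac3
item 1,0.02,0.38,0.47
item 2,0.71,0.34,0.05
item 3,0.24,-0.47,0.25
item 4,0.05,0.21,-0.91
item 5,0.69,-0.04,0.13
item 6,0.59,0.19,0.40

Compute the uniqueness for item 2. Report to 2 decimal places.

h² = 0.71² + 0.34² + 0.05² = 0.5041 + 0.1156 + 0.0025 = 0.6222
Uniqueness u² = 1 − h² = 1 − 0.6222 = 0.3778

0.38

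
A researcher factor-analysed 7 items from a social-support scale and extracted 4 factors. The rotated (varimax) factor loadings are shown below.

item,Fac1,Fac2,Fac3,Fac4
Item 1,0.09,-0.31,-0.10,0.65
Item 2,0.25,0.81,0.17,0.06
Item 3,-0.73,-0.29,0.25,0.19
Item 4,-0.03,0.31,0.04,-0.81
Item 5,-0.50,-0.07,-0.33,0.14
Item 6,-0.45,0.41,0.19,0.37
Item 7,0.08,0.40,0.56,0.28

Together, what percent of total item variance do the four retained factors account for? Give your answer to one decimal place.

Communalities: 0.5367, 0.7511, 0.7156, 0.7547, 0.3834, 0.5436, 0.5584; Σh² = 4.2435.
Total variance with 7 standardized items is 7, so the solution explains 4.2435/7 = 0.6062 = 60.62%.

60.6%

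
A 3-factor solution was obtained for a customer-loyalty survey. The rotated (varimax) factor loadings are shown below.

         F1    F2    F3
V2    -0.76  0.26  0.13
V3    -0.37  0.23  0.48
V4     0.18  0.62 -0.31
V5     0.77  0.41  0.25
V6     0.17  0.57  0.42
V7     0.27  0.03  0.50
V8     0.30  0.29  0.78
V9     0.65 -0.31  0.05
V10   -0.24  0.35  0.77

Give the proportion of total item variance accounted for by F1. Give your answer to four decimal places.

0.2235

SS loadings for F1 = (-0.76)² + (-0.37)² + 0.18² + 0.77² + 0.17² + 0.27² + 0.30² + 0.65² + (-0.24)² = 2.0117
Proportion of variance = 2.0117 / 9 = 0.2235.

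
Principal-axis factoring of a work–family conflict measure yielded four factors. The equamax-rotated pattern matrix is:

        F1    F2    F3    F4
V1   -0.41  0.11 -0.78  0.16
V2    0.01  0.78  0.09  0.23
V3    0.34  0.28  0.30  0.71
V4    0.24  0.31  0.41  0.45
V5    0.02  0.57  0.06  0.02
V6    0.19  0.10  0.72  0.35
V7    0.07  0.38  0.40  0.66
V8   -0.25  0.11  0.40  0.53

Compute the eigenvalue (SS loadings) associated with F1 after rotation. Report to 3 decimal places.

SS loadings for F1 = (-0.41)² + 0.01² + 0.34² + 0.24² + 0.02² + 0.19² + 0.07² + (-0.25)² = 0.1681 + 0.0001 + 0.1156 + 0.0576 + 0.0004 + 0.0361 + 0.0049 + 0.0625 = 0.4453

0.445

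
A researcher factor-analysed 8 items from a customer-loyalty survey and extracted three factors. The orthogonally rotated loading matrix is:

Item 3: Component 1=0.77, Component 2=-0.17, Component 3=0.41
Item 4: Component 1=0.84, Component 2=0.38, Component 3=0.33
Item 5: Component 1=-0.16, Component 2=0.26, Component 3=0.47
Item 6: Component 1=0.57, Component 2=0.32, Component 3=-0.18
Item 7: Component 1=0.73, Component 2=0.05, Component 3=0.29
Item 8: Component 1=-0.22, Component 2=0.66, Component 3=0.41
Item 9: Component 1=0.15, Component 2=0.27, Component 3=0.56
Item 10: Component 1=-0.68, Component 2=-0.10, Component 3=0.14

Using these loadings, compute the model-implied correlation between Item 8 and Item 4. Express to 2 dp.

r̂ = Σ λ_i·λ_j across factors = (-0.22)(0.84) + (0.66)(0.38) + (0.41)(0.33)
  = -0.1848 +0.2508 +0.1353 = 0.2013

0.20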